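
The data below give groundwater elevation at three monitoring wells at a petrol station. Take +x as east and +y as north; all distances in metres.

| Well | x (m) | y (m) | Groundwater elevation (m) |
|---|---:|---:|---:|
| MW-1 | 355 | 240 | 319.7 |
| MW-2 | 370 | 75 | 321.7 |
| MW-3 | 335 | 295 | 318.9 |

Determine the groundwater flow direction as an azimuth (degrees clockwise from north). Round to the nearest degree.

Differences from MW-1: to MW-2 (Δx, Δy, Δh) = (15, -165, +2.0); to MW-3 = (-20, 55, -0.8).
Determinant of the coordinate differences = 15·55 − (-20)·(-165) = -2475.
∂h/∂x = [(+2.0)·55 − (-0.8)·(-165)] / -2475 = +0.008889
∂h/∂y = [15·(-0.8) − (-20)·(+2.0)] / -2475 = -0.01131
Flow direction (−∇h) has components (-0.008889 E, +0.01131 N).
Azimuth = atan2(E, N) = atan2(-0.008889, +0.01131) = 321.8° ≈ 322°.

322°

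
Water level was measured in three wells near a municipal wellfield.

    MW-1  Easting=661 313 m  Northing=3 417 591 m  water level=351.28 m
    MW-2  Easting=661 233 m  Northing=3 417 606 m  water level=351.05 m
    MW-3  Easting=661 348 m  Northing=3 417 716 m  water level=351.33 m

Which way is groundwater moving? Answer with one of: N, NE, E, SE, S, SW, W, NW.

W

Differences from MW-1: to MW-2 (Δx, Δy, Δh) = (-80, 15, -0.23); to MW-3 = (35, 125, +0.05).
Solve a·Δx + b·Δy = Δh: det = (-80)·125 − 35·15 = -10525.
∂h/∂x = [(-0.23)·125 − (+0.05)·15] / -10525 = +0.002803
∂h/∂y = [(-80)·(+0.05) − 35·(-0.23)] / -10525 = -0.0003848
Flow = −∇h = (-0.002803 east, +0.0003848 north), which points west.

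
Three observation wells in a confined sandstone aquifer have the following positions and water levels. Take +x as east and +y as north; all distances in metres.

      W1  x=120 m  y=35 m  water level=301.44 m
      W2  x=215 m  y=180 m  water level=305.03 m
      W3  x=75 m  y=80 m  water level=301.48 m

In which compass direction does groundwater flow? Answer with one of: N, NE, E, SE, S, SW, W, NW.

SW

With h = a·x + b·y + c and W1 as origin, the differences give:
  95·a + 145·b = +3.59
  (-45)·a + 45·b = +0.04
Eliminate b (×45 and ×145, subtract): 10800·a = 155.750 → a = ∂h/∂x = +0.01442
Back-substitute: b = ∂h/∂y = +0.01531.
Flow = −∇h = (-0.01442 east, -0.01531 north), which points southwest.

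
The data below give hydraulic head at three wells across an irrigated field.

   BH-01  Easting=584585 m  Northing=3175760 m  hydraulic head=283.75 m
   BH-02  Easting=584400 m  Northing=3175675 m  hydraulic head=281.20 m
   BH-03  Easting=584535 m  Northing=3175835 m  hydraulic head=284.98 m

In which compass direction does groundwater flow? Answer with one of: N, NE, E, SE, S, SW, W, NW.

S

With h = a·x + b·y + c and BH-01 as origin, the differences give:
  (-185)·a + (-85)·b = -2.55
  (-50)·a + 75·b = +1.23
Eliminate b (×75 and ×(-85), subtract): -18125·a = -86.700 → a = ∂h/∂x = +0.004783
Back-substitute: b = ∂h/∂y = +0.01959.
Flow = −∇h = (-0.004783 east, -0.01959 north), which points south.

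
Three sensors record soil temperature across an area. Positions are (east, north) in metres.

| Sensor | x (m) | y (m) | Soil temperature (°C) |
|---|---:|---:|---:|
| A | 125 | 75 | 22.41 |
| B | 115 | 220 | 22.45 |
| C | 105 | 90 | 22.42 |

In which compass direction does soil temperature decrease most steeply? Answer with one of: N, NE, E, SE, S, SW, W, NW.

Taking A as reference: B−A = (-10, 145, +0.04); C−A = (-20, 15, +0.01).
Solve a·Δx + b·Δy = ΔT: det = (-10)·15 − (-20)·145 = 2750.
∂T/∂x = [(+0.04)·15 − (+0.01)·145] / 2750 = -0.0003091
∂T/∂y = [(-10)·(+0.01) − (-20)·(+0.04)] / 2750 = +0.0002545
Steepest decrease is along −∇f = (+0.0003091 E, -0.0002545 N) → southeast.

SE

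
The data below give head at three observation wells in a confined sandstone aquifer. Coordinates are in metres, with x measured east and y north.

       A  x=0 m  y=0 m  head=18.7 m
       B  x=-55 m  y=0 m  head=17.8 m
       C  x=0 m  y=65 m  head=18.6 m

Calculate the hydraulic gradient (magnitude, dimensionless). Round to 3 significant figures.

∂h/∂x = (17.8 − 18.7) / (-55 − 0) = +0.01636
∂h/∂y = (18.6 − 18.7) / (65 − 0) = -0.001538
|∇h| = √(0.01636² + -0.001538²) = 0.01643

0.0164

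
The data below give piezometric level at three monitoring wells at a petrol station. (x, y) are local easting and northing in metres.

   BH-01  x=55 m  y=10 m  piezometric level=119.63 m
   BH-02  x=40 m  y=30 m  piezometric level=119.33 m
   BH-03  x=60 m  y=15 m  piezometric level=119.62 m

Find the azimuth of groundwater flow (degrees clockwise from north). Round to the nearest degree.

322°

Three-point gradient (reference BH-01): Δ to BH-02 = (-15, 20, -0.30), Δ to BH-03 = (5, 5, -0.01).
∂h/∂x = +0.007429, ∂h/∂y = -0.009429 (det = -175).
Flow direction (−∇h) has components (-0.007429 E, +0.009429 N).
Azimuth = atan2(E, N) = atan2(-0.007429, +0.009429) = 321.8° ≈ 322°.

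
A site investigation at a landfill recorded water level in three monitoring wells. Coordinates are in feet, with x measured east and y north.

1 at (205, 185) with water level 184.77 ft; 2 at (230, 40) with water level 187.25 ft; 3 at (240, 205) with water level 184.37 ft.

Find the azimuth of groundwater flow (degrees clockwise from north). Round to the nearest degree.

Differences from 1: to 2 (Δx, Δy, Δh) = (25, -145, +2.48); to 3 = (35, 20, -0.40).
Determinant of the coordinate differences = 25·20 − 35·(-145) = 5575.
∂h/∂x = [(+2.48)·20 − (-0.40)·(-145)] / 5575 = -0.001507
∂h/∂y = [25·(-0.40) − 35·(+2.48)] / 5575 = -0.01736
Flow direction (−∇h) has components (+0.001507 E, +0.01736 N).
Azimuth = atan2(E, N) = atan2(+0.001507, +0.01736) = 5.0° ≈ 005°.

005°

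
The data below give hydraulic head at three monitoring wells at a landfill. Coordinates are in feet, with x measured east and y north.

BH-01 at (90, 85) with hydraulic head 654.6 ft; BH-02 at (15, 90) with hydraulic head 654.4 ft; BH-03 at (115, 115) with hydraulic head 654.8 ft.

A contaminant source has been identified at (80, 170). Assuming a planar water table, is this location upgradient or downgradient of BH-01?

With h = a·x + b·y + c and BH-01 as origin, the differences give:
  (-75)·a + 5·b = -0.2
  25·a + 30·b = +0.2
Eliminate b (×30 and ×5, subtract): -2375·a = -7.00 → a = ∂h/∂x = +0.002947
Back-substitute: b = ∂h/∂y = +0.004211.
Head at (80, 170) = 654.6 + (+0.002947)·(-10) + (+0.004211)·(85) = 654.93 ft.
That is higher than the 654.6 ft at BH-01, so the point is upgradient.

upgradient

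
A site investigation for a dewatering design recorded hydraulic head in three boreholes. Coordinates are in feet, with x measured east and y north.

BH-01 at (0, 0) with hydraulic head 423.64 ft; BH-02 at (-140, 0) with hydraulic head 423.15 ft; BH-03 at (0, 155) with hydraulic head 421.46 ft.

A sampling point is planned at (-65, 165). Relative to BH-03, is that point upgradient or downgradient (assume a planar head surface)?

∂h/∂x = (423.15 − 423.64) / (-140 − 0) = +0.003500
∂h/∂y = (421.46 − 423.64) / (155 − 0) = -0.01406
Head at (-65, 165) = 423.64 + (+0.003500)·(-65) + (-0.01406)·(165) = 421.09 ft.
That is lower than the 421.46 ft at BH-03, so the point is downgradient.

downgradient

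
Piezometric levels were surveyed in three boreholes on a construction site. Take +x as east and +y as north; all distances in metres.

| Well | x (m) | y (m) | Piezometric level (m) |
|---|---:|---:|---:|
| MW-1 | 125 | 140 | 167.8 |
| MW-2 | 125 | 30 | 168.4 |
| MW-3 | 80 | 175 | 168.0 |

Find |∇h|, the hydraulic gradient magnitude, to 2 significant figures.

With h = a·x + b·y + c and MW-1 as origin, the differences give:
  0·a + (-110)·b = +0.6
  (-45)·a + 35·b = +0.2
Eliminate b (×35 and ×(-110), subtract): -4950·a = 43.00 → a = ∂h/∂x = -0.008687
Back-substitute: b = ∂h/∂y = -0.005455.
|∇h| = √(-0.008687² + -0.005455²) = 0.01026

0.010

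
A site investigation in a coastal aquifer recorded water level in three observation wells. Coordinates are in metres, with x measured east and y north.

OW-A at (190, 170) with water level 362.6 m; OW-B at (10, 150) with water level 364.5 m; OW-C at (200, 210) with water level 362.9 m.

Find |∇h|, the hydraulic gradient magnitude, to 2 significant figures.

Taking OW-A as reference: OW-B−OW-A = (-180, -20, +1.9); OW-C−OW-A = (10, 40, +0.3).
Determinant of the coordinate differences = (-180)·40 − 10·(-20) = -7000.
∂h/∂x = [(+1.9)·40 − (+0.3)·(-20)] / -7000 = -0.01171
∂h/∂y = [(-180)·(+0.3) − 10·(+1.9)] / -7000 = +0.01043
|∇h| = √(-0.01171² + 0.01043²) = 0.01568

0.016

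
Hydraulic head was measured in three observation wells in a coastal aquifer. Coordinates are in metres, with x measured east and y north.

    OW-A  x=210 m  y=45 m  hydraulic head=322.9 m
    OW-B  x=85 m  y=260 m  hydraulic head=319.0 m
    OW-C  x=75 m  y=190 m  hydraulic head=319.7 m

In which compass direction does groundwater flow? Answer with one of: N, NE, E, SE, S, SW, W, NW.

Three-point gradient (reference OW-A): Δ to OW-B = (-125, 215, -3.9), Δ to OW-C = (-135, 145, -3.2).
∂h/∂x = +0.01124, ∂h/∂y = -0.01161 (det = 10900).
Flow = −∇h = (-0.01124 east, +0.01161 north), which points northwest.

NW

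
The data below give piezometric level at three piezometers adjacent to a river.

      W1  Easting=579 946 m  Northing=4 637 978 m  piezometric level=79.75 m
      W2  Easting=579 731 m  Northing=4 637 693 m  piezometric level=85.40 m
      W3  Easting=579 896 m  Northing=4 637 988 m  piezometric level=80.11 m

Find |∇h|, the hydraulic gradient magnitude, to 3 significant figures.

With h = a·x + b·y + c and W1 as origin, the differences give:
  (-215)·a + (-285)·b = +5.65
  (-50)·a + 10·b = +0.36
Eliminate b (×10 and ×(-285), subtract): -16400·a = 159.100 → a = ∂h/∂x = -0.009701
Back-substitute: b = ∂h/∂y = -0.01251.
|∇h| = √(-0.009701² + -0.01251²) = 0.01583

0.0158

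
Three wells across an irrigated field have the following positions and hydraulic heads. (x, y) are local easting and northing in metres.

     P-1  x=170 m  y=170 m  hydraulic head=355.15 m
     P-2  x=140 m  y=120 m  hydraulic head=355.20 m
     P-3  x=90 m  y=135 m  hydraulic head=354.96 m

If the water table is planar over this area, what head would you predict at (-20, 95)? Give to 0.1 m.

Three-point gradient (reference P-1): Δ to P-2 = (-30, -50, +0.05), Δ to P-3 = (-80, -35, -0.19).
∂h/∂x = +0.003814, ∂h/∂y = -0.003288 (det = -2950).
h(-20, 95) = 355.15 + (+0.003814)·(-190) + (-0.003288)·(-75) = 355.15 -0.725 +0.247 = 354.672 m.

354.7 m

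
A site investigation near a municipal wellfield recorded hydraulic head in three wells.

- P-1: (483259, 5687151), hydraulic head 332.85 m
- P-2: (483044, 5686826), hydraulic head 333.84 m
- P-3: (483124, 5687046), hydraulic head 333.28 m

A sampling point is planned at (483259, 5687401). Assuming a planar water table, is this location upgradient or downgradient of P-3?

downgradient

Three-point gradient (reference P-1): Δ to P-2 = (-215, -325, +0.99), Δ to P-3 = (-135, -105, +0.43).
∂h/∂x = -0.001681, ∂h/∂y = -0.001934 (det = -21300).
Head at (483259, 5687401) = 332.85 + (-0.001681)·(0) + (-0.001934)·(250) = 332.37 m.
That is lower than the 333.28 m at P-3, so the point is downgradient.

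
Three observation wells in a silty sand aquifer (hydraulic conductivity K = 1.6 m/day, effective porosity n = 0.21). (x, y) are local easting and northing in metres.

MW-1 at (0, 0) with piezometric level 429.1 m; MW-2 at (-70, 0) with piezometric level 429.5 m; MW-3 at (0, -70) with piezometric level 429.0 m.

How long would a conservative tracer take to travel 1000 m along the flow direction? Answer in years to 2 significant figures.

∂h/∂x = (429.5 − 429.1) / (-70 − 0) = -0.005714
∂h/∂y = (429.0 − 429.1) / (-70 − 0) = +0.001429
|∇h| = √(-0.005714² + 0.001429²) = 0.00589
Seepage velocity v = K·i/n = 1.6 × 0.00589 / 0.21 = 0.04488 m/day.
t = 1000 / 0.04488 = 2.228e+04 days = 61 years.

61 years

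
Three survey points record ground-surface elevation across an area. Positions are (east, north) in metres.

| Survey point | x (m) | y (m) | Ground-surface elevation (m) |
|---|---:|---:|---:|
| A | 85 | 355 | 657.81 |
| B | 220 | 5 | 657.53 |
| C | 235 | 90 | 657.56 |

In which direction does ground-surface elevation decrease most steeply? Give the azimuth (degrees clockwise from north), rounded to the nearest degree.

122°

Differences from A: to B (Δx, Δy, Δh) = (135, -350, -0.28); to C = (150, -265, -0.25).
Determinant of the coordinate differences = 135·(-265) − 150·(-350) = 16725.
∂z/∂x = [(-0.28)·(-265) − (-0.25)·(-350)] / 16725 = -0.0007952
∂z/∂y = [135·(-0.25) − 150·(-0.28)] / 16725 = +0.0004933
Steepest decrease is along −∇f: components (+0.0007952 E, -0.0004933 N).
Azimuth = atan2(+0.0007952, -0.0004933) = 121.8° ≈ 122°.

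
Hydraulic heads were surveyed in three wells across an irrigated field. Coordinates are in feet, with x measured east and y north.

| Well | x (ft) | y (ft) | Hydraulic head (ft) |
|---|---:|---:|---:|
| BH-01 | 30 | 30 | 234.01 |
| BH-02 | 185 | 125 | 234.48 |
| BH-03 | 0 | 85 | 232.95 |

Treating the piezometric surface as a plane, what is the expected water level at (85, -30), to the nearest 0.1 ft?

Taking BH-01 as reference: BH-02−BH-01 = (155, 95, +0.47); BH-03−BH-01 = (-30, 55, -1.06).
Solve a·Δx + b·Δy = Δh: det = 155·55 − (-30)·95 = 11375.
∂h/∂x = [(+0.47)·55 − (-1.06)·95] / 11375 = +0.01113
∂h/∂y = [155·(-1.06) − (-30)·(+0.47)] / 11375 = -0.01320
h(85, -30) = 234.01 + (+0.01113)·(55) + (-0.01320)·(-60) = 234.01 +0.612 +0.792 = 235.414 ft.

235.4 ft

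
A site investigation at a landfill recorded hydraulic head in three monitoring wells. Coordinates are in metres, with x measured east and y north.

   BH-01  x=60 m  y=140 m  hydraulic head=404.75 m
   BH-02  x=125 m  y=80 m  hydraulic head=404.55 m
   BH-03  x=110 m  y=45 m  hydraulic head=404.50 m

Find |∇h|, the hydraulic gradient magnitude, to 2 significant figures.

0.0023

Taking BH-01 as reference: BH-02−BH-01 = (65, -60, -0.20); BH-03−BH-01 = (50, -95, -0.25).
Determinant of the coordinate differences = 65·(-95) − 50·(-60) = -3175.
∂h/∂x = [(-0.20)·(-95) − (-0.25)·(-60)] / -3175 = -0.001260
∂h/∂y = [65·(-0.25) − 50·(-0.20)] / -3175 = +0.001969
|∇h| = √(-0.001260² + 0.001969²) = 0.002338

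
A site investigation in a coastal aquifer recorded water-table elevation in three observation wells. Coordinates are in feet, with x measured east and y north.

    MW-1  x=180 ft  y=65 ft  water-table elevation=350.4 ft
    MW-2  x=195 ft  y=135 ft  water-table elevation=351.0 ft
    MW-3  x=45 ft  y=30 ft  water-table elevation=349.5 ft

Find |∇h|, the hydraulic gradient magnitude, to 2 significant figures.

Taking MW-1 as reference: MW-2−MW-1 = (15, 70, +0.6); MW-3−MW-1 = (-135, -35, -0.9).
Solve a·Δx + b·Δy = Δh: det = 15·(-35) − (-135)·70 = 8925.
∂h/∂x = [(+0.6)·(-35) − (-0.9)·70] / 8925 = +0.004706
∂h/∂y = [15·(-0.9) − (-135)·(+0.6)] / 8925 = +0.007563
|∇h| = √(0.004706² + 0.007563²) = 0.008908

0.0089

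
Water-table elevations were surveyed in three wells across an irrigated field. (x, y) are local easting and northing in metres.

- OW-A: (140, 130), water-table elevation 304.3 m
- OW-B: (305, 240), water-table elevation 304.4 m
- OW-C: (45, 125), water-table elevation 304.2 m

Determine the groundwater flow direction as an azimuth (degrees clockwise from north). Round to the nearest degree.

With h = a·x + b·y + c and OW-A as origin, the differences give:
  165·a + 110·b = +0.1
  (-95)·a + (-5)·b = -0.1
Eliminate b (×(-5) and ×110, subtract): 9625·a = 10.50 → a = ∂h/∂x = +0.001091
Back-substitute: b = ∂h/∂y = -0.0007273.
Flow direction (−∇h) has components (-0.001091 E, +0.0007273 N).
Azimuth = atan2(E, N) = atan2(-0.001091, +0.0007273) = 303.7° ≈ 304°.

304°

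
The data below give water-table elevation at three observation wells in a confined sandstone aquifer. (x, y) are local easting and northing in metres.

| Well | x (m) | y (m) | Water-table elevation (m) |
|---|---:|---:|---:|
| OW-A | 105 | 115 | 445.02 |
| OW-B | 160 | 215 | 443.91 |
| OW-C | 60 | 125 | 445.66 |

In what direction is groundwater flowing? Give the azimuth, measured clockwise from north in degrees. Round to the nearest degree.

Differences from OW-A: to OW-B (Δx, Δy, Δh) = (55, 100, -1.11); to OW-C = (-45, 10, +0.64).
Determinant of the coordinate differences = 55·10 − (-45)·100 = 5050.
∂h/∂x = [(-1.11)·10 − (+0.64)·100] / 5050 = -0.01487
∂h/∂y = [55·(+0.64) − (-45)·(-1.11)] / 5050 = -0.002921
Flow direction (−∇h) has components (+0.01487 E, +0.002921 N).
Azimuth = atan2(E, N) = atan2(+0.01487, +0.002921) = 78.9° ≈ 079°.

079°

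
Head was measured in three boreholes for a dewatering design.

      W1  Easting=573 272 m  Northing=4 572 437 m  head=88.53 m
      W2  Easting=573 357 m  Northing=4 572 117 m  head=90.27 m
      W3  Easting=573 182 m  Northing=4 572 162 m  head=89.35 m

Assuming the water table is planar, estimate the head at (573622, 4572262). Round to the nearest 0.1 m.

With h = a·x + b·y + c and W1 as origin, the differences give:
  85·a + (-320)·b = +1.74
  (-90)·a + (-275)·b = +0.82
Eliminate b (×(-275) and ×(-320), subtract): -52175·a = -216.100 → a = ∂h/∂x = +0.004142
Back-substitute: b = ∂h/∂y = -0.004337.
h(573622, 4572262) = 88.53 + (+0.004142)·(350) + (-0.004337)·(-175) = 88.53 +1.450 +0.759 = 90.739 m.

90.7 m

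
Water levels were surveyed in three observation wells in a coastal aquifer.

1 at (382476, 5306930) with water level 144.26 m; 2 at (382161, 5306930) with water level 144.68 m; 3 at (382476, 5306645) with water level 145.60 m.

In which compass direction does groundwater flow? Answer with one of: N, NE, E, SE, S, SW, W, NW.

N

∂h/∂x = (144.68 − 144.26) / (382161 − 382476) = -0.001333
∂h/∂y = (145.60 − 144.26) / (5306645 − 5306930) = -0.004702
Flow = −∇h = (+0.001333 east, +0.004702 north), which points north.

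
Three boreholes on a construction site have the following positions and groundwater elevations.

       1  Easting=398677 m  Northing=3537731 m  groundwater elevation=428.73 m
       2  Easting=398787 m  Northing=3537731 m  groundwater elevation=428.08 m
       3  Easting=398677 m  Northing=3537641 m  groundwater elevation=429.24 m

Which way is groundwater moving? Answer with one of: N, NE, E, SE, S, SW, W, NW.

∂h/∂x = (428.08 − 428.73) / (398787 − 398677) = -0.005909
∂h/∂y = (429.24 − 428.73) / (3537641 − 3537731) = -0.005667
Flow = −∇h = (+0.005909 east, +0.005667 north), which points northeast.

NE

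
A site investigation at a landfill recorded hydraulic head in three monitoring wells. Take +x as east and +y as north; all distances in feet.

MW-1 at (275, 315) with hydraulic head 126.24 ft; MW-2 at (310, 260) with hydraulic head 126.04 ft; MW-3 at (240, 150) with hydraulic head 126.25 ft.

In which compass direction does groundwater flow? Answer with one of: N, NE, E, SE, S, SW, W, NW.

E

Taking MW-1 as reference: MW-2−MW-1 = (35, -55, -0.20); MW-3−MW-1 = (-35, -165, +0.01).
Solve a·Δx + b·Δy = Δh: det = 35·(-165) − (-35)·(-55) = -7700.
∂h/∂x = [(-0.20)·(-165) − (+0.01)·(-55)] / -7700 = -0.004357
∂h/∂y = [35·(+0.01) − (-35)·(-0.20)] / -7700 = +0.0008636
Flow = −∇h = (+0.004357 east, -0.0008636 north), which points east.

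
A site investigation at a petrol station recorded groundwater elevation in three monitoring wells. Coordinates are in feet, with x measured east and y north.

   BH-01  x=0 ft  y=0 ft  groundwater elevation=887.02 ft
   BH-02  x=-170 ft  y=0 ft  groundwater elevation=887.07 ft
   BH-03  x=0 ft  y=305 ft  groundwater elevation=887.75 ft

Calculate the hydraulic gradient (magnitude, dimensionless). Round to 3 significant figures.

∂h/∂x = (887.07 − 887.02) / (-170 − 0) = -0.0002941
∂h/∂y = (887.75 − 887.02) / (305 − 0) = +0.002393
|∇h| = √(-0.0002941² + 0.002393²) = 0.002411

0.00241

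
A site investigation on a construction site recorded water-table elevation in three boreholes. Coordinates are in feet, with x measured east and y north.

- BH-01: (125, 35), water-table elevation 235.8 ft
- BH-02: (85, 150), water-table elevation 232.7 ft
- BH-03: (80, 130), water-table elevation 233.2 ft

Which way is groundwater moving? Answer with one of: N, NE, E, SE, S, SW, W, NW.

With h = a·x + b·y + c and BH-01 as origin, the differences give:
  (-40)·a + 115·b = -3.1
  (-45)·a + 95·b = -2.6
Eliminate b (×95 and ×115, subtract): 1375·a = 4.50 → a = ∂h/∂x = +0.003273
Back-substitute: b = ∂h/∂y = -0.02582.
Flow = −∇h = (-0.003273 east, +0.02582 north), which points north.

N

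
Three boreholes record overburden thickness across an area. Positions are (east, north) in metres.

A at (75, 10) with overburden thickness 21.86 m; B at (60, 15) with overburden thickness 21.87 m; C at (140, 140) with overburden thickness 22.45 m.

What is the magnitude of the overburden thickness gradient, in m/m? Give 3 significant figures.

Differences from A: to B (Δx, Δy, Δh) = (-15, 5, +0.01); to C = (65, 130, +0.59).
Determinant of the coordinate differences = (-15)·130 − 65·5 = -2275.
∂d/∂x = [(+0.01)·130 − (+0.59)·5] / -2275 = +0.0007253
∂d/∂y = [(-15)·(+0.59) − 65·(+0.01)] / -2275 = +0.004176
|∇f| = √(0.0007253² + 0.004176²) = 0.004239 m/m

0.00424 m/m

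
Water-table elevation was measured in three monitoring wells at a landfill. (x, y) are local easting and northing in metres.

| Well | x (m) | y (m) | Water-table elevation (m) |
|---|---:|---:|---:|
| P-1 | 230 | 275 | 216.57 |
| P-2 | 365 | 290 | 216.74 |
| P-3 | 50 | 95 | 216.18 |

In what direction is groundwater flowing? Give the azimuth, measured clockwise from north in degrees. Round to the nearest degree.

228°

With h = a·x + b·y + c and P-1 as origin, the differences give:
  135·a + 15·b = +0.17
  (-180)·a + (-180)·b = -0.39
Eliminate b (×(-180) and ×15, subtract): -21600·a = -24.750 → a = ∂h/∂x = +0.001146
Back-substitute: b = ∂h/∂y = +0.001021.
Flow direction (−∇h) has components (-0.001146 E, -0.001021 N).
Azimuth = atan2(E, N) = atan2(-0.001146, -0.001021) = 228.3° ≈ 228°.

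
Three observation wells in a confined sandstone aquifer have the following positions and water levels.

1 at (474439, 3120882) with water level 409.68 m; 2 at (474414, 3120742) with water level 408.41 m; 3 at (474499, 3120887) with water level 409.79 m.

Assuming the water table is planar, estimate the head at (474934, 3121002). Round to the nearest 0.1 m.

411.3 m

Taking 1 as reference: 2−1 = (-25, -140, -1.27); 3−1 = (60, 5, +0.11).
Determinant of the coordinate differences = (-25)·5 − 60·(-140) = 8275.
∂h/∂x = [(-1.27)·5 − (+0.11)·(-140)] / 8275 = +0.001094
∂h/∂y = [(-25)·(+0.11) − 60·(-1.27)] / 8275 = +0.008876
h(474934, 3121002) = 409.68 + (+0.001094)·(495) + (+0.008876)·(120) = 409.68 +0.541 +1.065 = 411.286 m.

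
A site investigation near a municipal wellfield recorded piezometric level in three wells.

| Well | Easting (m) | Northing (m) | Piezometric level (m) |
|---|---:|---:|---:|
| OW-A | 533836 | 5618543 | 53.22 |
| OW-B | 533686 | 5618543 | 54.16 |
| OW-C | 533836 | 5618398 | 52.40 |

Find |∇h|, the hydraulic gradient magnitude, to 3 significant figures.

0.00844

∂h/∂x = (54.16 − 53.22) / (533686 − 533836) = -0.006267
∂h/∂y = (52.40 − 53.22) / (5618398 − 5618543) = +0.005655
|∇h| = √(-0.006267² + 0.005655²) = 0.008441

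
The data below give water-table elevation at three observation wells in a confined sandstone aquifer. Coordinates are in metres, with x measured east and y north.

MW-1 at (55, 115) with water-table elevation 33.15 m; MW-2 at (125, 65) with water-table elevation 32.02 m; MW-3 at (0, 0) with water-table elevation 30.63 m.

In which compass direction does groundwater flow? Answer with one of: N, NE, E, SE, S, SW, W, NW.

S

Taking MW-1 as reference: MW-2−MW-1 = (70, -50, -1.13); MW-3−MW-1 = (-55, -115, -2.52).
Determinant of the coordinate differences = 70·(-115) − (-55)·(-50) = -10800.
∂h/∂x = [(-1.13)·(-115) − (-2.52)·(-50)] / -10800 = -0.0003657
∂h/∂y = [70·(-2.52) − (-55)·(-1.13)] / -10800 = +0.02209
Flow = −∇h = (+0.0003657 east, -0.02209 north), which points south.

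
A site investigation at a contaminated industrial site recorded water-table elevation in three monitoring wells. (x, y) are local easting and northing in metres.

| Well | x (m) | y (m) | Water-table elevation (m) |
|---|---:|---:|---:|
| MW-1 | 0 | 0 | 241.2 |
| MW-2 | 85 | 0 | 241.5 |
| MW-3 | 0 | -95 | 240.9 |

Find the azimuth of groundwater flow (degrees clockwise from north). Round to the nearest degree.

228°

∂h/∂x = (241.5 − 241.2) / (85 − 0) = +0.003529
∂h/∂y = (240.9 − 241.2) / (-95 − 0) = +0.003158
Flow direction (−∇h) has components (-0.003529 E, -0.003158 N).
Azimuth = atan2(E, N) = atan2(-0.003529, -0.003158) = 228.2° ≈ 228°.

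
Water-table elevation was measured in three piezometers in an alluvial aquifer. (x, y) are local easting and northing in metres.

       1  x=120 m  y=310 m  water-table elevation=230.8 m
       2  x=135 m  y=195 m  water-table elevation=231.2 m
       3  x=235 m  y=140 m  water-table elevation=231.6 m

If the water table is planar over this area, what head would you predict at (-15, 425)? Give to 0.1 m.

230.1 m

Taking 1 as reference: 2−1 = (15, -115, +0.4); 3−1 = (115, -170, +0.8).
Solve a·Δx + b·Δy = Δh: det = 15·(-170) − 115·(-115) = 10675.
∂h/∂x = [(+0.4)·(-170) − (+0.8)·(-115)] / 10675 = +0.002248
∂h/∂y = [15·(+0.8) − 115·(+0.4)] / 10675 = -0.003185
h(-15, 425) = 230.8 + (+0.002248)·(-135) + (-0.003185)·(115) = 230.8 -0.304 -0.366 = 230.130 m.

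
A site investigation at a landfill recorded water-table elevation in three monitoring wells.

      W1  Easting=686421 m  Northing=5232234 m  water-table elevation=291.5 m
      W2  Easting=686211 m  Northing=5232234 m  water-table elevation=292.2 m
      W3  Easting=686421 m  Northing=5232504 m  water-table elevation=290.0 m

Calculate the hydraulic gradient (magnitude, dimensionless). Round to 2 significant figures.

0.0065

∂h/∂x = (292.2 − 291.5) / (686211 − 686421) = -0.003333
∂h/∂y = (290.0 − 291.5) / (5232504 − 5232234) = -0.005556
|∇h| = √(-0.003333² + -0.005556²) = 0.006479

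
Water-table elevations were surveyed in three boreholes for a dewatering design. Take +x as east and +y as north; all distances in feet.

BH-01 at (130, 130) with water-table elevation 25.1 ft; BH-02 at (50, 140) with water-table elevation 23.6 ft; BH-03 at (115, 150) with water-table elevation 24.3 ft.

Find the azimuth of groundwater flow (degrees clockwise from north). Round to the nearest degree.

With h = a·x + b·y + c and BH-01 as origin, the differences give:
  (-80)·a + 10·b = -1.5
  (-15)·a + 20·b = -0.8
Eliminate b (×20 and ×10, subtract): -1450·a = -22.00 → a = ∂h/∂x = +0.01517
Back-substitute: b = ∂h/∂y = -0.02862.
Flow direction (−∇h) has components (-0.01517 E, +0.02862 N).
Azimuth = atan2(E, N) = atan2(-0.01517, +0.02862) = 332.1° ≈ 332°.

332°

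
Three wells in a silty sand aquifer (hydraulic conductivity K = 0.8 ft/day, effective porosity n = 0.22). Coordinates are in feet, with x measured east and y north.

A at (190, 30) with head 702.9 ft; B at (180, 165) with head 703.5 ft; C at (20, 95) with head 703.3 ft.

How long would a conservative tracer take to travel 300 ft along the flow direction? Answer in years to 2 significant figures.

51 years

With h = a·x + b·y + c and A as origin, the differences give:
  (-10)·a + 135·b = +0.6
  (-170)·a + 65·b = +0.4
Eliminate b (×65 and ×135, subtract): 22300·a = -15.00 → a = ∂h/∂x = -0.0006726
Back-substitute: b = ∂h/∂y = +0.004395.
|∇h| = √(-0.0006726² + 0.004395²) = 0.004446
Seepage velocity v = K·i/n = 0.8 × 0.004446 / 0.22 = 0.01617 ft/day.
t = 300 / 0.01617 = 1.855e+04 days = 50.8 years.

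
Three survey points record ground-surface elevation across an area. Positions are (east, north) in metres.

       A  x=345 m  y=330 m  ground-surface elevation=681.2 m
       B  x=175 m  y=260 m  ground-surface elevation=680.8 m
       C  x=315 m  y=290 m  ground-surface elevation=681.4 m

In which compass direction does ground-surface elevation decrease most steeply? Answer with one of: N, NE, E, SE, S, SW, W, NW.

With z = a·x + b·y + c and A as origin, the differences give:
  (-170)·a + (-70)·b = -0.4
  (-30)·a + (-40)·b = +0.2
Eliminate b (×(-40) and ×(-70), subtract): 4700·a = 30.00 → a = ∂z/∂x = +0.006383
Back-substitute: b = ∂z/∂y = -0.009787.
Steepest decrease is along −∇f = (-0.006383 E, +0.009787 N) → northwest.

NW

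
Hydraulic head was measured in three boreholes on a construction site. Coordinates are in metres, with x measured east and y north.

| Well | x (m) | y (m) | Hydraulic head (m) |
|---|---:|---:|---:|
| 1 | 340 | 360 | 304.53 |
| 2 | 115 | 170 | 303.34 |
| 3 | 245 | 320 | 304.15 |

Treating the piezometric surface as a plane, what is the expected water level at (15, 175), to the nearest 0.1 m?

Taking 1 as reference: 2−1 = (-225, -190, -1.19); 3−1 = (-95, -40, -0.38).
Determinant of the coordinate differences = (-225)·(-40) − (-95)·(-190) = -9050.
∂h/∂x = [(-1.19)·(-40) − (-0.38)·(-190)] / -9050 = +0.002718
∂h/∂y = [(-225)·(-0.38) − (-95)·(-1.19)] / -9050 = +0.003044
h(15, 175) = 304.53 + (+0.002718)·(-325) + (+0.003044)·(-185) = 304.53 -0.883 -0.563 = 303.083 m.

303.1 m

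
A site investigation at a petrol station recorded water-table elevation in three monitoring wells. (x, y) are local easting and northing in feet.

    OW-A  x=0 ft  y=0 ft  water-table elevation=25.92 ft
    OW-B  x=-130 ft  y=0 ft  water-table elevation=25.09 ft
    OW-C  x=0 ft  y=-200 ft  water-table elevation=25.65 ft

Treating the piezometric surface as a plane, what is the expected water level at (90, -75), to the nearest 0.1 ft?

∂h/∂x = (25.09 − 25.92) / (-130 − 0) = +0.006385
∂h/∂y = (25.65 − 25.92) / (-200 − 0) = +0.001350
h(90, -75) = 25.92 + (+0.006385)·(90) + (+0.001350)·(-75) = 25.92 +0.575 -0.101 = 26.393 ft.

26.4 ft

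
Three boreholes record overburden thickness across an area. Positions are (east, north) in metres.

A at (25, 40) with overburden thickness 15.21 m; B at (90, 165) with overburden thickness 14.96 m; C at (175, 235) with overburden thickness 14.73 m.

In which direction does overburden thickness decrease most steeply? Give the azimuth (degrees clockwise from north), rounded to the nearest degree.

Taking A as reference: B−A = (65, 125, -0.25); C−A = (150, 195, -0.48).
Determinant of the coordinate differences = 65·195 − 150·125 = -6075.
∂d/∂x = [(-0.25)·195 − (-0.48)·125] / -6075 = -0.001852
∂d/∂y = [65·(-0.48) − 150·(-0.25)] / -6075 = -0.001037
Steepest decrease is along −∇f: components (+0.001852 E, +0.001037 N).
Azimuth = atan2(+0.001852, +0.001037) = 60.8° ≈ 061°.

061°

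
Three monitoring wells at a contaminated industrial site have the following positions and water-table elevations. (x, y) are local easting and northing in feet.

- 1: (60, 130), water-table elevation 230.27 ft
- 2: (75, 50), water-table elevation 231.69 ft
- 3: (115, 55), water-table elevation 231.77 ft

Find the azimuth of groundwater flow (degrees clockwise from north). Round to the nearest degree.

346°

Taking 1 as reference: 2−1 = (15, -80, +1.42); 3−1 = (55, -75, +1.50).
Determinant of the coordinate differences = 15·(-75) − 55·(-80) = 3275.
∂h/∂x = [(+1.42)·(-75) − (+1.50)·(-80)] / 3275 = +0.004122
∂h/∂y = [15·(+1.50) − 55·(+1.42)] / 3275 = -0.01698
Flow direction (−∇h) has components (-0.004122 E, +0.01698 N).
Azimuth = atan2(E, N) = atan2(-0.004122, +0.01698) = 346.4° ≈ 346°.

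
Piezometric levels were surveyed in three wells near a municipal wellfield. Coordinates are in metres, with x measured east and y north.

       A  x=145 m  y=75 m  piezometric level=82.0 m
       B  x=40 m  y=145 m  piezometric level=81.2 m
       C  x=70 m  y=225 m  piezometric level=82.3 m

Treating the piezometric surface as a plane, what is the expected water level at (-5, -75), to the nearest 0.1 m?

78.7 m

With h = a·x + b·y + c and A as origin, the differences give:
  (-105)·a + 70·b = -0.8
  (-75)·a + 150·b = +0.3
Eliminate b (×150 and ×70, subtract): -10500·a = -141.00 → a = ∂h/∂x = +0.01343
Back-substitute: b = ∂h/∂y = +0.008714.
h(-5, -75) = 82.0 + (+0.01343)·(-150) + (+0.008714)·(-150) = 82.0 -2.014 -1.307 = 78.679 m.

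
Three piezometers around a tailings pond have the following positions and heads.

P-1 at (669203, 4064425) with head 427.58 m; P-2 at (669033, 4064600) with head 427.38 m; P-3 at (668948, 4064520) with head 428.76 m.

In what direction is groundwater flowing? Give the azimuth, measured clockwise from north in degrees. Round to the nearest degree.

042°

With h = a·x + b·y + c and P-1 as origin, the differences give:
  (-170)·a + 175·b = -0.20
  (-255)·a + 95·b = +1.18
Eliminate b (×95 and ×175, subtract): 28475·a = -225.500 → a = ∂h/∂x = -0.007919
Back-substitute: b = ∂h/∂y = -0.008836.
Flow direction (−∇h) has components (+0.007919 E, +0.008836 N).
Azimuth = atan2(E, N) = atan2(+0.007919, +0.008836) = 41.9° ≈ 042°.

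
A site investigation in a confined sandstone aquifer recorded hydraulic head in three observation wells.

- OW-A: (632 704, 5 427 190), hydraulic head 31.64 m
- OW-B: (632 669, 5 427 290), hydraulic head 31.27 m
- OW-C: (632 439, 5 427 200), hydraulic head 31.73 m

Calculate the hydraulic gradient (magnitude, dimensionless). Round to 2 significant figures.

Differences from OW-A: to OW-B (Δx, Δy, Δh) = (-35, 100, -0.37); to OW-C = (-265, 10, +0.09).
Determinant of the coordinate differences = (-35)·10 − (-265)·100 = 26150.
∂h/∂x = [(-0.37)·10 − (+0.09)·100] / 26150 = -0.0004857
∂h/∂y = [(-35)·(+0.09) − (-265)·(-0.37)] / 26150 = -0.003870
|∇h| = √(-0.0004857² + -0.003870²) = 0.0039

0.0039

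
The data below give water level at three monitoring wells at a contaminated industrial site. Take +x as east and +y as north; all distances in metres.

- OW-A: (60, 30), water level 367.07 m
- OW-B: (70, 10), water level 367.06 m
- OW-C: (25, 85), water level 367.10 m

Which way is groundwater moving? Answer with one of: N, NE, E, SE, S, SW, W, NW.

Taking OW-A as reference: OW-B−OW-A = (10, -20, -0.01); OW-C−OW-A = (-35, 55, +0.03).
Determinant of the coordinate differences = 10·55 − (-35)·(-20) = -150.
∂h/∂x = [(-0.01)·55 − (+0.03)·(-20)] / -150 = -0.0003333
∂h/∂y = [10·(+0.03) − (-35)·(-0.01)] / -150 = +0.0003333
Flow = −∇h = (+0.0003333 east, -0.0003333 north), which points southeast.

SE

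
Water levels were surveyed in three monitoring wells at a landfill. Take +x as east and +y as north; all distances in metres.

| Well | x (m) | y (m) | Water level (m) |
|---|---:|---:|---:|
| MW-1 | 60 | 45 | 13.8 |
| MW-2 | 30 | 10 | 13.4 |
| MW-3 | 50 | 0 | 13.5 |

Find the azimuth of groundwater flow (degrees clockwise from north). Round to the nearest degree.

236°

Taking MW-1 as reference: MW-2−MW-1 = (-30, -35, -0.4); MW-3−MW-1 = (-10, -45, -0.3).
Determinant of the coordinate differences = (-30)·(-45) − (-10)·(-35) = 1000.
∂h/∂x = [(-0.4)·(-45) − (-0.3)·(-35)] / 1000 = +0.007500
∂h/∂y = [(-30)·(-0.3) − (-10)·(-0.4)] / 1000 = +0.005000
Flow direction (−∇h) has components (-0.007500 E, -0.005000 N).
Azimuth = atan2(E, N) = atan2(-0.007500, -0.005000) = 236.3° ≈ 236°.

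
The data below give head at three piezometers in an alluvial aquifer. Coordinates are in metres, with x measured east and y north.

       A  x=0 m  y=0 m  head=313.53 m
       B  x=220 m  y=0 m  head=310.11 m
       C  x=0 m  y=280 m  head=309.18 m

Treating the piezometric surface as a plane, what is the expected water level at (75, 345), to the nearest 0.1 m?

307.0 m

∂h/∂x = (310.11 − 313.53) / (220 − 0) = -0.01555
∂h/∂y = (309.18 − 313.53) / (280 − 0) = -0.01554
h(75, 345) = 313.53 + (-0.01555)·(75) + (-0.01554)·(345) = 313.53 -1.166 -5.360 = 307.004 m.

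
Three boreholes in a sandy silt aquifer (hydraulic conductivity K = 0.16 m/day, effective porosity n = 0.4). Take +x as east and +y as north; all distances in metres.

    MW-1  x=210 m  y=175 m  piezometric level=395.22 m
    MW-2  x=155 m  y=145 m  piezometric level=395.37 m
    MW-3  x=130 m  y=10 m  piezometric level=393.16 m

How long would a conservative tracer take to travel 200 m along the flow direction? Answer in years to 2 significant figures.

With h = a·x + b·y + c and MW-1 as origin, the differences give:
  (-55)·a + (-30)·b = +0.15
  (-80)·a + (-165)·b = -2.06
Eliminate b (×(-165) and ×(-30), subtract): 6675·a = -86.550 → a = ∂h/∂x = -0.01297
Back-substitute: b = ∂h/∂y = +0.01877.
|∇h| = √(-0.01297² + 0.01877²) = 0.02282
Seepage velocity v = K·i/n = 0.16 × 0.02282 / 0.4 = 0.009128 m/day.
t = 200 / 0.009128 = 2.191e+04 days = 60 years.

60 years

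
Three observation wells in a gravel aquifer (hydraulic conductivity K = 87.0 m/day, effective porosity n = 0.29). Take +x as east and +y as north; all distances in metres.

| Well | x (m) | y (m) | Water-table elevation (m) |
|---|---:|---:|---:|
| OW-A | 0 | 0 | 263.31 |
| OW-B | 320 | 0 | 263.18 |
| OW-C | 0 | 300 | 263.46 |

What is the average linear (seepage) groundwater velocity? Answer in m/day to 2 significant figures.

0.19 m/day

∂h/∂x = (263.18 − 263.31) / (320 − 0) = -0.0004062
∂h/∂y = (263.46 − 263.31) / (300 − 0) = +0.0005000
|∇h| = √(-0.0004062² + 0.0005000²) = 0.0006442
Seepage velocity v = K·i/n = 87.0 × 0.0006442 / 0.29 = 0.1933 m/day.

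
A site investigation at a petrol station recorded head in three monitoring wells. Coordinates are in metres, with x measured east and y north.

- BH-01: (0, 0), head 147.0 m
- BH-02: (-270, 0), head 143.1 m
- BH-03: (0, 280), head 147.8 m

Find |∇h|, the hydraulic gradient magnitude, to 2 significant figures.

0.015

∂h/∂x = (143.1 − 147.0) / (-270 − 0) = +0.01444
∂h/∂y = (147.8 − 147.0) / (280 − 0) = +0.002857
|∇h| = √(0.01444² + 0.002857²) = 0.01472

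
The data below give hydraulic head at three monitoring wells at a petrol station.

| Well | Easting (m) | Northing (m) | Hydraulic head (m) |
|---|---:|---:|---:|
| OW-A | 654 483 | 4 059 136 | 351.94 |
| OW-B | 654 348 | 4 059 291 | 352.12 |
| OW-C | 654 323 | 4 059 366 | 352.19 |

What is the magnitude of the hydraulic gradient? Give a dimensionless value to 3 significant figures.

0.000898

Taking OW-A as reference: OW-B−OW-A = (-135, 155, +0.18); OW-C−OW-A = (-160, 230, +0.25).
Solve a·Δx + b·Δy = Δh: det = (-135)·230 − (-160)·155 = -6250.
∂h/∂x = [(+0.18)·230 − (+0.25)·155] / -6250 = -0.0004240
∂h/∂y = [(-135)·(+0.25) − (-160)·(+0.18)] / -6250 = +0.0007920
|∇h| = √(-0.0004240² + 0.0007920²) = 0.0008984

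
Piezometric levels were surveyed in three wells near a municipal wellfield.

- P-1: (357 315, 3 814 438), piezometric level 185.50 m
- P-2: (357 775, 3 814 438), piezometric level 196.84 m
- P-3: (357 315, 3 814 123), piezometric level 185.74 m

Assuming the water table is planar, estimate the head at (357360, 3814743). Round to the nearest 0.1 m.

∂h/∂x = (196.84 − 185.50) / (357775 − 357315) = +0.02465
∂h/∂y = (185.74 − 185.50) / (3814123 − 3814438) = -0.0007619
h(357360, 3814743) = 185.50 + (+0.02465)·(45) + (-0.0007619)·(305) = 185.50 +1.109 -0.232 = 186.377 m.

186.4 m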